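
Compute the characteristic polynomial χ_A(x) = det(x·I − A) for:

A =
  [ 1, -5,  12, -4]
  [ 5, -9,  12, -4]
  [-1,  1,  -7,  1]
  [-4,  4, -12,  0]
x^4 + 15*x^3 + 84*x^2 + 208*x + 192

Expanding det(x·I − A) (e.g. by cofactor expansion or by noting that A is similar to its Jordan form J, which has the same characteristic polynomial as A) gives
  χ_A(x) = x^4 + 15*x^3 + 84*x^2 + 208*x + 192
which factors as (x + 3)*(x + 4)^3. The eigenvalues (with algebraic multiplicities) are λ = -4 with multiplicity 3, λ = -3 with multiplicity 1.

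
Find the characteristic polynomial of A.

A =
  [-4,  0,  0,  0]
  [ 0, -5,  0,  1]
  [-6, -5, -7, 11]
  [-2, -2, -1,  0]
x^4 + 16*x^3 + 96*x^2 + 256*x + 256

Expanding det(x·I − A) (e.g. by cofactor expansion or by noting that A is similar to its Jordan form J, which has the same characteristic polynomial as A) gives
  χ_A(x) = x^4 + 16*x^3 + 96*x^2 + 256*x + 256
which factors as (x + 4)^4. The eigenvalues (with algebraic multiplicities) are λ = -4 with multiplicity 4.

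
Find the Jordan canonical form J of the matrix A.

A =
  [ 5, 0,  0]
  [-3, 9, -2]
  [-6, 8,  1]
J_2(5) ⊕ J_1(5)

The characteristic polynomial is
  det(x·I − A) = x^3 - 15*x^2 + 75*x - 125 = (x - 5)^3

Eigenvalues and multiplicities (the geometric multiplicity of λ is n − rank(A − λI), which equals the number of Jordan blocks for λ):
  λ = 5: algebraic multiplicity = 3, geometric multiplicity = 2

Determining the block sizes for each eigenvalue:
  λ = 5: 2 blocks summing to 3 forces exactly one block of size 2 and the rest size 1 → block sizes [2, 1]

Assembling the blocks gives a Jordan form
J =
  [5, 1, 0]
  [0, 5, 0]
  [0, 0, 5]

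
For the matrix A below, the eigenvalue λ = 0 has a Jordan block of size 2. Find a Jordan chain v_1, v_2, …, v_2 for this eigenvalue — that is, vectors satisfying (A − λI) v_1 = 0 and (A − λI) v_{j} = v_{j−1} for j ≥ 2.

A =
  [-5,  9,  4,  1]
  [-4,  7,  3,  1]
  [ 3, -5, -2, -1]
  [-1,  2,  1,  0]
A Jordan chain for λ = 0 of length 2:
v_1 = (-5, -4, 3, -1)ᵀ
v_2 = (1, 0, 0, 0)ᵀ

Let N = A − (0)·I. We want v_2 with N^2 v_2 = 0 but N^1 v_2 ≠ 0; then v_{j-1} := N · v_j for j = 2, …, 2.

Pick v_2 = (1, 0, 0, 0)ᵀ.
Then v_1 = N · v_2 = (-5, -4, 3, -1)ᵀ.

Sanity check: (A − (0)·I) v_1 = (0, 0, 0, 0)ᵀ = 0. ✓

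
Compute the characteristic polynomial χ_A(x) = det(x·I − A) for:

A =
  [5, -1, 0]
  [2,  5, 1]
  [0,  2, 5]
x^3 - 15*x^2 + 75*x - 125

Expanding det(x·I − A) (e.g. by cofactor expansion or by noting that A is similar to its Jordan form J, which has the same characteristic polynomial as A) gives
  χ_A(x) = x^3 - 15*x^2 + 75*x - 125
which factors as (x - 5)^3. The eigenvalues (with algebraic multiplicities) are λ = 5 with multiplicity 3.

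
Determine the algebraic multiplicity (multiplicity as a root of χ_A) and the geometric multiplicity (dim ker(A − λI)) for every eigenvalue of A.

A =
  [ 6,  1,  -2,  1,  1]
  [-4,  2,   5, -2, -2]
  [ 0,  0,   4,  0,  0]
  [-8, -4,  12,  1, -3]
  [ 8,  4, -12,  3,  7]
λ = 4: alg = 5, geom = 2

Step 1 — factor the characteristic polynomial to read off the algebraic multiplicities:
  χ_A(x) = (x - 4)^5

Step 2 — compute geometric multiplicities via the rank-nullity identity g(λ) = n − rank(A − λI):
  rank(A − (4)·I) = 3, so dim ker(A − (4)·I) = n − 3 = 2

Summary:
  λ = 4: algebraic multiplicity = 5, geometric multiplicity = 2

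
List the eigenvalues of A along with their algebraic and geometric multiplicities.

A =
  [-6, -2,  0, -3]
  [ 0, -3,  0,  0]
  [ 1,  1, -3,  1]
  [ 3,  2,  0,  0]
λ = -3: alg = 4, geom = 2

Step 1 — factor the characteristic polynomial to read off the algebraic multiplicities:
  χ_A(x) = (x + 3)^4

Step 2 — compute geometric multiplicities via the rank-nullity identity g(λ) = n − rank(A − λI):
  rank(A − (-3)·I) = 2, so dim ker(A − (-3)·I) = n − 2 = 2

Summary:
  λ = -3: algebraic multiplicity = 4, geometric multiplicity = 2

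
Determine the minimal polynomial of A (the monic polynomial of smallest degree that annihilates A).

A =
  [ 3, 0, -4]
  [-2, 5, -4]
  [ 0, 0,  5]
x^2 - 8*x + 15

The characteristic polynomial is χ_A(x) = (x - 5)^2*(x - 3), so the eigenvalues are known. The minimal polynomial is
  m_A(x) = Π_λ (x − λ)^{k_λ}
where k_λ is the size of the *largest* Jordan block for λ (equivalently, the smallest k with (A − λI)^k v = 0 for every generalised eigenvector v of λ).

  λ = 3: largest Jordan block has size 1, contributing (x − 3)
  λ = 5: largest Jordan block has size 1, contributing (x − 5)

So m_A(x) = (x - 5)*(x - 3) = x^2 - 8*x + 15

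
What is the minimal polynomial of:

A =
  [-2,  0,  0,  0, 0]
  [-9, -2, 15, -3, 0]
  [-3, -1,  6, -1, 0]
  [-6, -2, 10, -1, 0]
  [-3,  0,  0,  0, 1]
x^3 - 3*x + 2

The characteristic polynomial is χ_A(x) = (x - 1)^4*(x + 2), so the eigenvalues are known. The minimal polynomial is
  m_A(x) = Π_λ (x − λ)^{k_λ}
where k_λ is the size of the *largest* Jordan block for λ (equivalently, the smallest k with (A − λI)^k v = 0 for every generalised eigenvector v of λ).

  λ = -2: largest Jordan block has size 1, contributing (x + 2)
  λ = 1: largest Jordan block has size 2, contributing (x − 1)^2

So m_A(x) = (x - 1)^2*(x + 2) = x^3 - 3*x + 2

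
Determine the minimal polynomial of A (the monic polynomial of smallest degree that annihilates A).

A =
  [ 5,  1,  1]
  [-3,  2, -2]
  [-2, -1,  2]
x^3 - 9*x^2 + 27*x - 27

The characteristic polynomial is χ_A(x) = (x - 3)^3, so the eigenvalues are known. The minimal polynomial is
  m_A(x) = Π_λ (x − λ)^{k_λ}
where k_λ is the size of the *largest* Jordan block for λ (equivalently, the smallest k with (A − λI)^k v = 0 for every generalised eigenvector v of λ).

  λ = 3: largest Jordan block has size 3, contributing (x − 3)^3

So m_A(x) = (x - 3)^3 = x^3 - 9*x^2 + 27*x - 27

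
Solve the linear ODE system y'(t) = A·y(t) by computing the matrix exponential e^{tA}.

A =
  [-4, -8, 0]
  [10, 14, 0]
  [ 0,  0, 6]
e^{tA} =
  [-4*exp(6*t) + 5*exp(4*t), -4*exp(6*t) + 4*exp(4*t), 0]
  [5*exp(6*t) - 5*exp(4*t), 5*exp(6*t) - 4*exp(4*t), 0]
  [0, 0, exp(6*t)]

Strategy: write A = P · J · P⁻¹ where J is a Jordan canonical form, so e^{tA} = P · e^{tJ} · P⁻¹, and e^{tJ} can be computed block-by-block.

A has Jordan form
J =
  [4, 0, 0]
  [0, 6, 0]
  [0, 0, 6]
(up to reordering of blocks).

Per-block formulas:
  For a 1×1 block at λ = 4: exp(t · [4]) = [e^(4t)].
  For a 1×1 block at λ = 6: exp(t · [6]) = [e^(6t)].

After assembling e^{tJ} and conjugating by P, we get:

e^{tA} =
  [-4*exp(6*t) + 5*exp(4*t), -4*exp(6*t) + 4*exp(4*t), 0]
  [5*exp(6*t) - 5*exp(4*t), 5*exp(6*t) - 4*exp(4*t), 0]
  [0, 0, exp(6*t)]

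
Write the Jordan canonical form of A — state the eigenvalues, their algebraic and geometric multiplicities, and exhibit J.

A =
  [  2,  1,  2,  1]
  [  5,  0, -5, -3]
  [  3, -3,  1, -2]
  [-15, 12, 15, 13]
J_2(4) ⊕ J_2(4)

The characteristic polynomial is
  det(x·I − A) = x^4 - 16*x^3 + 96*x^2 - 256*x + 256 = (x - 4)^4

Eigenvalues and multiplicities (the geometric multiplicity of λ is n − rank(A − λI), which equals the number of Jordan blocks for λ):
  λ = 4: algebraic multiplicity = 4, geometric multiplicity = 2

Determining the block sizes for each eigenvalue:
  λ = 4: with am = 4 and gm = 2, the partition is not yet determined (e.g. several partitions of 4 into 2 parts exist). Let N = A − (4)·I. Computing rank(N^1) = 2, rank(N^2) = 0; the number of blocks of size ≥ j is rank(N^{j−1}) − rank(N^j), giving [2, 2]. So we have 2 block(s) of size 2 → block sizes [2, 2]

Assembling the blocks gives a Jordan form
J =
  [4, 1, 0, 0]
  [0, 4, 0, 0]
  [0, 0, 4, 1]
  [0, 0, 0, 4]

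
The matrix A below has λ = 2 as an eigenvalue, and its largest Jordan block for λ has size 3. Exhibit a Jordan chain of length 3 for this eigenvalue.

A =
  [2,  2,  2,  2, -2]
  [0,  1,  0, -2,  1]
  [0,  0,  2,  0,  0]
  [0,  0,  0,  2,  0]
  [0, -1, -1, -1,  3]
A Jordan chain for λ = 2 of length 3:
v_1 = (2, -1, 0, 0, -1)ᵀ
v_2 = (2, 0, 0, 0, -1)ᵀ
v_3 = (0, 0, 1, 0, 0)ᵀ

Let N = A − (2)·I. We want v_3 with N^3 v_3 = 0 but N^2 v_3 ≠ 0; then v_{j-1} := N · v_j for j = 3, …, 2.

Pick v_3 = (0, 0, 1, 0, 0)ᵀ.
Then v_2 = N · v_3 = (2, 0, 0, 0, -1)ᵀ.
Then v_1 = N · v_2 = (2, -1, 0, 0, -1)ᵀ.

Sanity check: (A − (2)·I) v_1 = (0, 0, 0, 0, 0)ᵀ = 0. ✓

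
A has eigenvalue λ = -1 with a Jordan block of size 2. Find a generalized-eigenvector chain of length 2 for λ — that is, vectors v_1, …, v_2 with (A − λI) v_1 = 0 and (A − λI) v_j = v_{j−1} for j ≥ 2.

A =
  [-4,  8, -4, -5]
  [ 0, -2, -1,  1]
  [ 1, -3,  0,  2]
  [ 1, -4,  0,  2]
A Jordan chain for λ = -1 of length 2:
v_1 = (-3, 0, 1, 1)ᵀ
v_2 = (1, 0, 0, 0)ᵀ

Let N = A − (-1)·I. We want v_2 with N^2 v_2 = 0 but N^1 v_2 ≠ 0; then v_{j-1} := N · v_j for j = 2, …, 2.

Pick v_2 = (1, 0, 0, 0)ᵀ.
Then v_1 = N · v_2 = (-3, 0, 1, 1)ᵀ.

Sanity check: (A − (-1)·I) v_1 = (0, 0, 0, 0)ᵀ = 0. ✓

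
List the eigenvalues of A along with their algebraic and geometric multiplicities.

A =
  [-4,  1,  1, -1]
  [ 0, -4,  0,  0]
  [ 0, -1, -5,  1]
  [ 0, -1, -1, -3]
λ = -4: alg = 4, geom = 3

Step 1 — factor the characteristic polynomial to read off the algebraic multiplicities:
  χ_A(x) = (x + 4)^4

Step 2 — compute geometric multiplicities via the rank-nullity identity g(λ) = n − rank(A − λI):
  rank(A − (-4)·I) = 1, so dim ker(A − (-4)·I) = n − 1 = 3

Summary:
  λ = -4: algebraic multiplicity = 4, geometric multiplicity = 3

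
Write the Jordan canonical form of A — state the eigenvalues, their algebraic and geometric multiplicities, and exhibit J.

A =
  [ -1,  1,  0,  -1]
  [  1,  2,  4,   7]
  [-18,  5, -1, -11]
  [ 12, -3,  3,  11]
J_3(2) ⊕ J_1(5)

The characteristic polynomial is
  det(x·I − A) = x^4 - 11*x^3 + 42*x^2 - 68*x + 40 = (x - 5)*(x - 2)^3

Eigenvalues and multiplicities (the geometric multiplicity of λ is n − rank(A − λI), which equals the number of Jordan blocks for λ):
  λ = 2: algebraic multiplicity = 3, geometric multiplicity = 1
  λ = 5: algebraic multiplicity = 1, geometric multiplicity = 1

Determining the block sizes for each eigenvalue:
  λ = 2: one block (gm = 1), so the single block has size am = 3 → block sizes [3]
  λ = 5: one block (gm = 1), so the single block has size am = 1 → block sizes [1]

Assembling the blocks gives a Jordan form
J =
  [2, 1, 0, 0]
  [0, 2, 1, 0]
  [0, 0, 2, 0]
  [0, 0, 0, 5]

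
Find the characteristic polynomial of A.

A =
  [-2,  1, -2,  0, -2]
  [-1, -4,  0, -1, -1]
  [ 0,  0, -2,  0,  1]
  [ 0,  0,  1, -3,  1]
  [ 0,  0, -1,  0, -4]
x^5 + 15*x^4 + 90*x^3 + 270*x^2 + 405*x + 243

Expanding det(x·I − A) (e.g. by cofactor expansion or by noting that A is similar to its Jordan form J, which has the same characteristic polynomial as A) gives
  χ_A(x) = x^5 + 15*x^4 + 90*x^3 + 270*x^2 + 405*x + 243
which factors as (x + 3)^5. The eigenvalues (with algebraic multiplicities) are λ = -3 with multiplicity 5.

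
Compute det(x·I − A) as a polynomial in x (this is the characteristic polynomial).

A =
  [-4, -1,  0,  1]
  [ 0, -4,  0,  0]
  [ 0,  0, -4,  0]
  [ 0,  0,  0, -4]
x^4 + 16*x^3 + 96*x^2 + 256*x + 256

Expanding det(x·I − A) (e.g. by cofactor expansion or by noting that A is similar to its Jordan form J, which has the same characteristic polynomial as A) gives
  χ_A(x) = x^4 + 16*x^3 + 96*x^2 + 256*x + 256
which factors as (x + 4)^4. The eigenvalues (with algebraic multiplicities) are λ = -4 with multiplicity 4.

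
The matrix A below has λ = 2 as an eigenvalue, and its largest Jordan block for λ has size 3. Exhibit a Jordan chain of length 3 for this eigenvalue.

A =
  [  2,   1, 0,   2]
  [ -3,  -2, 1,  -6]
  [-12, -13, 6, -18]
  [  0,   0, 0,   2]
A Jordan chain for λ = 2 of length 3:
v_1 = (-3, 0, -9, 0)ᵀ
v_2 = (0, -3, -12, 0)ᵀ
v_3 = (1, 0, 0, 0)ᵀ

Let N = A − (2)·I. We want v_3 with N^3 v_3 = 0 but N^2 v_3 ≠ 0; then v_{j-1} := N · v_j for j = 3, …, 2.

Pick v_3 = (1, 0, 0, 0)ᵀ.
Then v_2 = N · v_3 = (0, -3, -12, 0)ᵀ.
Then v_1 = N · v_2 = (-3, 0, -9, 0)ᵀ.

Sanity check: (A − (2)·I) v_1 = (0, 0, 0, 0)ᵀ = 0. ✓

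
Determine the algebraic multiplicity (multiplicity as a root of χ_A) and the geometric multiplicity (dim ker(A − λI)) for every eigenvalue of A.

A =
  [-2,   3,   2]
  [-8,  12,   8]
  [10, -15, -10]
λ = 0: alg = 3, geom = 2

Step 1 — factor the characteristic polynomial to read off the algebraic multiplicities:
  χ_A(x) = x^3

Step 2 — compute geometric multiplicities via the rank-nullity identity g(λ) = n − rank(A − λI):
  rank(A − (0)·I) = 1, so dim ker(A − (0)·I) = n − 1 = 2

Summary:
  λ = 0: algebraic multiplicity = 3, geometric multiplicity = 2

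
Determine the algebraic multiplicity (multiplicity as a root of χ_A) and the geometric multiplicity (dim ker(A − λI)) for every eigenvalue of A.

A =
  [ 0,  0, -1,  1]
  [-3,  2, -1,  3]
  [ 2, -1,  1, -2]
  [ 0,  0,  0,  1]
λ = 1: alg = 4, geom = 2

Step 1 — factor the characteristic polynomial to read off the algebraic multiplicities:
  χ_A(x) = (x - 1)^4

Step 2 — compute geometric multiplicities via the rank-nullity identity g(λ) = n − rank(A − λI):
  rank(A − (1)·I) = 2, so dim ker(A − (1)·I) = n − 2 = 2

Summary:
  λ = 1: algebraic multiplicity = 4, geometric multiplicity = 2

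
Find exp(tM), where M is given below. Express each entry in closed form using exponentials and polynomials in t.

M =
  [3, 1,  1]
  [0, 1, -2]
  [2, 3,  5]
e^{tM} =
  [t^2*exp(3*t) + exp(3*t), t^2*exp(3*t)/2 + t*exp(3*t), t*exp(3*t)]
  [-2*t^2*exp(3*t), -t^2*exp(3*t) - 2*t*exp(3*t) + exp(3*t), -2*t*exp(3*t)]
  [2*t^2*exp(3*t) + 2*t*exp(3*t), t^2*exp(3*t) + 3*t*exp(3*t), 2*t*exp(3*t) + exp(3*t)]

Strategy: write M = P · J · P⁻¹ where J is a Jordan canonical form, so e^{tM} = P · e^{tJ} · P⁻¹, and e^{tJ} can be computed block-by-block.

M has Jordan form
J =
  [3, 1, 0]
  [0, 3, 1]
  [0, 0, 3]
(up to reordering of blocks).

Per-block formulas:
  For a 3×3 Jordan block J_3(3): exp(t · J_3(3)) = e^(3t)·(I + t·N + (t^2/2)·N^2), where N is the 3×3 nilpotent shift.

After assembling e^{tJ} and conjugating by P, we get:

e^{tM} =
  [t^2*exp(3*t) + exp(3*t), t^2*exp(3*t)/2 + t*exp(3*t), t*exp(3*t)]
  [-2*t^2*exp(3*t), -t^2*exp(3*t) - 2*t*exp(3*t) + exp(3*t), -2*t*exp(3*t)]
  [2*t^2*exp(3*t) + 2*t*exp(3*t), t^2*exp(3*t) + 3*t*exp(3*t), 2*t*exp(3*t) + exp(3*t)]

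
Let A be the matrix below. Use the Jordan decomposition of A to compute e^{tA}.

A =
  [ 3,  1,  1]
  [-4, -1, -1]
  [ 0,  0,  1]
e^{tA} =
  [2*t*exp(t) + exp(t), t*exp(t), t^2*exp(t)/2 + t*exp(t)]
  [-4*t*exp(t), -2*t*exp(t) + exp(t), -t^2*exp(t) - t*exp(t)]
  [0, 0, exp(t)]

Strategy: write A = P · J · P⁻¹ where J is a Jordan canonical form, so e^{tA} = P · e^{tJ} · P⁻¹, and e^{tJ} can be computed block-by-block.

A has Jordan form
J =
  [1, 1, 0]
  [0, 1, 1]
  [0, 0, 1]
(up to reordering of blocks).

Per-block formulas:
  For a 3×3 Jordan block J_3(1): exp(t · J_3(1)) = e^(1t)·(I + t·N + (t^2/2)·N^2), where N is the 3×3 nilpotent shift.

After assembling e^{tJ} and conjugating by P, we get:

e^{tA} =
  [2*t*exp(t) + exp(t), t*exp(t), t^2*exp(t)/2 + t*exp(t)]
  [-4*t*exp(t), -2*t*exp(t) + exp(t), -t^2*exp(t) - t*exp(t)]
  [0, 0, exp(t)]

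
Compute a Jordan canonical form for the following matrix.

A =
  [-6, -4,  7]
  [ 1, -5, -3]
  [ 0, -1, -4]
J_3(-5)

The characteristic polynomial is
  det(x·I − A) = x^3 + 15*x^2 + 75*x + 125 = (x + 5)^3

Eigenvalues and multiplicities (the geometric multiplicity of λ is n − rank(A − λI), which equals the number of Jordan blocks for λ):
  λ = -5: algebraic multiplicity = 3, geometric multiplicity = 1

Determining the block sizes for each eigenvalue:
  λ = -5: one block (gm = 1), so the single block has size am = 3 → block sizes [3]

Assembling the blocks gives a Jordan form
J =
  [-5,  1,  0]
  [ 0, -5,  1]
  [ 0,  0, -5]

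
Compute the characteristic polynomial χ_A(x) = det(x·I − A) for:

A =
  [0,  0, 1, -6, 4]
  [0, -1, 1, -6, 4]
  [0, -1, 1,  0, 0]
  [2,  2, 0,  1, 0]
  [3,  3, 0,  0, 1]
x^5 - 2*x^4 + x^3

Expanding det(x·I − A) (e.g. by cofactor expansion or by noting that A is similar to its Jordan form J, which has the same characteristic polynomial as A) gives
  χ_A(x) = x^5 - 2*x^4 + x^3
which factors as x^3*(x - 1)^2. The eigenvalues (with algebraic multiplicities) are λ = 0 with multiplicity 3, λ = 1 with multiplicity 2.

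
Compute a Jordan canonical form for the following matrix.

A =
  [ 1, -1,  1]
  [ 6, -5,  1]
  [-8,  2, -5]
J_3(-3)

The characteristic polynomial is
  det(x·I − A) = x^3 + 9*x^2 + 27*x + 27 = (x + 3)^3

Eigenvalues and multiplicities (the geometric multiplicity of λ is n − rank(A − λI), which equals the number of Jordan blocks for λ):
  λ = -3: algebraic multiplicity = 3, geometric multiplicity = 1

Determining the block sizes for each eigenvalue:
  λ = -3: one block (gm = 1), so the single block has size am = 3 → block sizes [3]

Assembling the blocks gives a Jordan form
J =
  [-3,  1,  0]
  [ 0, -3,  1]
  [ 0,  0, -3]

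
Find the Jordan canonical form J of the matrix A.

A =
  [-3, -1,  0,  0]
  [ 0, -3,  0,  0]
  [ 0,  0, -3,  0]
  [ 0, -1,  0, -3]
J_2(-3) ⊕ J_1(-3) ⊕ J_1(-3)

The characteristic polynomial is
  det(x·I − A) = x^4 + 12*x^3 + 54*x^2 + 108*x + 81 = (x + 3)^4

Eigenvalues and multiplicities (the geometric multiplicity of λ is n − rank(A − λI), which equals the number of Jordan blocks for λ):
  λ = -3: algebraic multiplicity = 4, geometric multiplicity = 3

Determining the block sizes for each eigenvalue:
  λ = -3: 3 blocks summing to 4 forces exactly one block of size 2 and the rest size 1 → block sizes [2, 1, 1]

Assembling the blocks gives a Jordan form
J =
  [-3,  1,  0,  0]
  [ 0, -3,  0,  0]
  [ 0,  0, -3,  0]
  [ 0,  0,  0, -3]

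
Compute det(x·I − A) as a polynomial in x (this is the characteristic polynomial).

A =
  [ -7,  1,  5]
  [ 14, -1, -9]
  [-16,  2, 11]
x^3 - 3*x^2 + 3*x - 1

Expanding det(x·I − A) (e.g. by cofactor expansion or by noting that A is similar to its Jordan form J, which has the same characteristic polynomial as A) gives
  χ_A(x) = x^3 - 3*x^2 + 3*x - 1
which factors as (x - 1)^3. The eigenvalues (with algebraic multiplicities) are λ = 1 with multiplicity 3.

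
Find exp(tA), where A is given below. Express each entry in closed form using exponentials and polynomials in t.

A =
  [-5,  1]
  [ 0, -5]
e^{tA} =
  [exp(-5*t), t*exp(-5*t)]
  [0, exp(-5*t)]

Strategy: write A = P · J · P⁻¹ where J is a Jordan canonical form, so e^{tA} = P · e^{tJ} · P⁻¹, and e^{tJ} can be computed block-by-block.

A has Jordan form
J =
  [-5,  1]
  [ 0, -5]
(up to reordering of blocks).

Per-block formulas:
  For a 2×2 Jordan block J_2(-5): exp(t · J_2(-5)) = e^(-5t)·(I + t·N), where N is the 2×2 nilpotent shift.

After assembling e^{tJ} and conjugating by P, we get:

e^{tA} =
  [exp(-5*t), t*exp(-5*t)]
  [0, exp(-5*t)]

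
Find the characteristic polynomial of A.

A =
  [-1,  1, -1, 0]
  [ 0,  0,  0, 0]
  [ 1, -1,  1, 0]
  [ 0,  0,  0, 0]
x^4

Expanding det(x·I − A) (e.g. by cofactor expansion or by noting that A is similar to its Jordan form J, which has the same characteristic polynomial as A) gives
  χ_A(x) = x^4
which factors as x^4. The eigenvalues (with algebraic multiplicities) are λ = 0 with multiplicity 4.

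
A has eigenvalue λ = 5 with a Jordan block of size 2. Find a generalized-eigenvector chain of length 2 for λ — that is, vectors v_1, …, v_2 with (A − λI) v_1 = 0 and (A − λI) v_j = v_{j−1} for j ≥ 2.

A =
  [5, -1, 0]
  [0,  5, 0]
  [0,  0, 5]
A Jordan chain for λ = 5 of length 2:
v_1 = (-1, 0, 0)ᵀ
v_2 = (0, 1, 0)ᵀ

Let N = A − (5)·I. We want v_2 with N^2 v_2 = 0 but N^1 v_2 ≠ 0; then v_{j-1} := N · v_j for j = 2, …, 2.

Pick v_2 = (0, 1, 0)ᵀ.
Then v_1 = N · v_2 = (-1, 0, 0)ᵀ.

Sanity check: (A − (5)·I) v_1 = (0, 0, 0)ᵀ = 0. ✓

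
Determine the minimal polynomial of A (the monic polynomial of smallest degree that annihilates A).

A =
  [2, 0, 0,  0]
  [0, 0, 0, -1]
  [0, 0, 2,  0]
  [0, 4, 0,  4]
x^2 - 4*x + 4

The characteristic polynomial is χ_A(x) = (x - 2)^4, so the eigenvalues are known. The minimal polynomial is
  m_A(x) = Π_λ (x − λ)^{k_λ}
where k_λ is the size of the *largest* Jordan block for λ (equivalently, the smallest k with (A − λI)^k v = 0 for every generalised eigenvector v of λ).

  λ = 2: largest Jordan block has size 2, contributing (x − 2)^2

So m_A(x) = (x - 2)^2 = x^2 - 4*x + 4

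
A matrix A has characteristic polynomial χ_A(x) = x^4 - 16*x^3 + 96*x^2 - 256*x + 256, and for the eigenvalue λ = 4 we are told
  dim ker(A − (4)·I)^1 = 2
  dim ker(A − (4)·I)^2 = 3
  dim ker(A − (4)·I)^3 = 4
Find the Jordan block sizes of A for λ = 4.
Block sizes for λ = 4: [3, 1]

From the dimensions of kernels of powers, the number of Jordan blocks of size at least j is d_j − d_{j−1} where d_j = dim ker(N^j) (with d_0 = 0). Computing the differences gives [2, 1, 1].
The number of blocks of size exactly k is (#blocks of size ≥ k) − (#blocks of size ≥ k + 1), so the partition is: 1 block(s) of size 1, 1 block(s) of size 3.
In nonincreasing order the block sizes are [3, 1].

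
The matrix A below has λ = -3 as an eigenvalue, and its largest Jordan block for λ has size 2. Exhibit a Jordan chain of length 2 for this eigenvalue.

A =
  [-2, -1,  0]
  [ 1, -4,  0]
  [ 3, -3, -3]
A Jordan chain for λ = -3 of length 2:
v_1 = (1, 1, 3)ᵀ
v_2 = (1, 0, 0)ᵀ

Let N = A − (-3)·I. We want v_2 with N^2 v_2 = 0 but N^1 v_2 ≠ 0; then v_{j-1} := N · v_j for j = 2, …, 2.

Pick v_2 = (1, 0, 0)ᵀ.
Then v_1 = N · v_2 = (1, 1, 3)ᵀ.

Sanity check: (A − (-3)·I) v_1 = (0, 0, 0)ᵀ = 0. ✓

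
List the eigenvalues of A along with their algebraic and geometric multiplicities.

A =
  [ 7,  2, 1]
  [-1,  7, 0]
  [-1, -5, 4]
λ = 6: alg = 3, geom = 1

Step 1 — factor the characteristic polynomial to read off the algebraic multiplicities:
  χ_A(x) = (x - 6)^3

Step 2 — compute geometric multiplicities via the rank-nullity identity g(λ) = n − rank(A − λI):
  rank(A − (6)·I) = 2, so dim ker(A − (6)·I) = n − 2 = 1

Summary:
  λ = 6: algebraic multiplicity = 3, geometric multiplicity = 1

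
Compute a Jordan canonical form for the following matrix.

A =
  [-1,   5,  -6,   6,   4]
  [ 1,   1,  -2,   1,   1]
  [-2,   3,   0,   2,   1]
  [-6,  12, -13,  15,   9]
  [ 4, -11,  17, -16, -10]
J_3(1) ⊕ J_2(1)

The characteristic polynomial is
  det(x·I − A) = x^5 - 5*x^4 + 10*x^3 - 10*x^2 + 5*x - 1 = (x - 1)^5

Eigenvalues and multiplicities (the geometric multiplicity of λ is n − rank(A − λI), which equals the number of Jordan blocks for λ):
  λ = 1: algebraic multiplicity = 5, geometric multiplicity = 2

Determining the block sizes for each eigenvalue:
  λ = 1: with am = 5 and gm = 2, the partition is not yet determined (e.g. several partitions of 5 into 2 parts exist). Let N = A − (1)·I. Computing rank(N^1) = 3, rank(N^2) = 1, rank(N^3) = 0; the number of blocks of size ≥ j is rank(N^{j−1}) − rank(N^j), giving [2, 2, 1]. So we have 1 block(s) of size 3, 1 block(s) of size 2 → block sizes [3, 2]

Assembling the blocks gives a Jordan form
J =
  [1, 1, 0, 0, 0]
  [0, 1, 1, 0, 0]
  [0, 0, 1, 0, 0]
  [0, 0, 0, 1, 1]
  [0, 0, 0, 0, 1]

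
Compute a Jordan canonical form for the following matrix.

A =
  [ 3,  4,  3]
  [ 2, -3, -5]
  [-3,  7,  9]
J_3(3)

The characteristic polynomial is
  det(x·I − A) = x^3 - 9*x^2 + 27*x - 27 = (x - 3)^3

Eigenvalues and multiplicities (the geometric multiplicity of λ is n − rank(A − λI), which equals the number of Jordan blocks for λ):
  λ = 3: algebraic multiplicity = 3, geometric multiplicity = 1

Determining the block sizes for each eigenvalue:
  λ = 3: one block (gm = 1), so the single block has size am = 3 → block sizes [3]

Assembling the blocks gives a Jordan form
J =
  [3, 1, 0]
  [0, 3, 1]
  [0, 0, 3]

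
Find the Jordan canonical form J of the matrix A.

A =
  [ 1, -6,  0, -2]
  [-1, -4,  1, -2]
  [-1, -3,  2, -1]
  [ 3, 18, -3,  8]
J_1(1) ⊕ J_3(2)

The characteristic polynomial is
  det(x·I − A) = x^4 - 7*x^3 + 18*x^2 - 20*x + 8 = (x - 2)^3*(x - 1)

Eigenvalues and multiplicities (the geometric multiplicity of λ is n − rank(A − λI), which equals the number of Jordan blocks for λ):
  λ = 1: algebraic multiplicity = 1, geometric multiplicity = 1
  λ = 2: algebraic multiplicity = 3, geometric multiplicity = 1

Determining the block sizes for each eigenvalue:
  λ = 1: one block (gm = 1), so the single block has size am = 1 → block sizes [1]
  λ = 2: one block (gm = 1), so the single block has size am = 3 → block sizes [3]

Assembling the blocks gives a Jordan form
J =
  [1, 0, 0, 0]
  [0, 2, 1, 0]
  [0, 0, 2, 1]
  [0, 0, 0, 2]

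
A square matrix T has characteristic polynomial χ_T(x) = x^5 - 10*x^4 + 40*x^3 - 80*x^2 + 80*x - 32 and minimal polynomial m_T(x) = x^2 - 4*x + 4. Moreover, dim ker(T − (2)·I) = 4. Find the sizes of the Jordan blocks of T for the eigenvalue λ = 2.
Block sizes for λ = 2: [2, 1, 1, 1]

Step 1 — from the characteristic polynomial, algebraic multiplicity of λ = 2 is 5. From dim ker(T − (2)·I) = 4, there are exactly 4 Jordan blocks for λ = 2.
Step 2 — from the minimal polynomial, the factor (x − 2)^2 tells us the largest block for λ = 2 has size 2.
Step 3 — with total size 5, 4 blocks, and largest block 2, the block sizes (in nonincreasing order) are [2, 1, 1, 1].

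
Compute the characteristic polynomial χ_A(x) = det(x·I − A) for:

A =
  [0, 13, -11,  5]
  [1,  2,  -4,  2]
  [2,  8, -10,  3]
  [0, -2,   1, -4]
x^4 + 12*x^3 + 54*x^2 + 108*x + 81

Expanding det(x·I − A) (e.g. by cofactor expansion or by noting that A is similar to its Jordan form J, which has the same characteristic polynomial as A) gives
  χ_A(x) = x^4 + 12*x^3 + 54*x^2 + 108*x + 81
which factors as (x + 3)^4. The eigenvalues (with algebraic multiplicities) are λ = -3 with multiplicity 4.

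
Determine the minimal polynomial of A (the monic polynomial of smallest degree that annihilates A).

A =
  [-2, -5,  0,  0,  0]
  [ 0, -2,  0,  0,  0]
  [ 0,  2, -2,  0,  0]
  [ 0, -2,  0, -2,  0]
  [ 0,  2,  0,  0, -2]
x^2 + 4*x + 4

The characteristic polynomial is χ_A(x) = (x + 2)^5, so the eigenvalues are known. The minimal polynomial is
  m_A(x) = Π_λ (x − λ)^{k_λ}
where k_λ is the size of the *largest* Jordan block for λ (equivalently, the smallest k with (A − λI)^k v = 0 for every generalised eigenvector v of λ).

  λ = -2: largest Jordan block has size 2, contributing (x + 2)^2

So m_A(x) = (x + 2)^2 = x^2 + 4*x + 4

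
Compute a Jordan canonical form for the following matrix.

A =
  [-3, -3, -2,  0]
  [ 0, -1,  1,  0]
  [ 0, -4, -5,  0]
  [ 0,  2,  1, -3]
J_3(-3) ⊕ J_1(-3)

The characteristic polynomial is
  det(x·I − A) = x^4 + 12*x^3 + 54*x^2 + 108*x + 81 = (x + 3)^4

Eigenvalues and multiplicities (the geometric multiplicity of λ is n − rank(A − λI), which equals the number of Jordan blocks for λ):
  λ = -3: algebraic multiplicity = 4, geometric multiplicity = 2

Determining the block sizes for each eigenvalue:
  λ = -3: with am = 4 and gm = 2, the partition is not yet determined (e.g. several partitions of 4 into 2 parts exist). Let N = A − (-3)·I. Computing rank(N^1) = 2, rank(N^2) = 1, rank(N^3) = 0; the number of blocks of size ≥ j is rank(N^{j−1}) − rank(N^j), giving [2, 1, 1]. So we have 1 block(s) of size 3, 1 block(s) of size 1 → block sizes [3, 1]

Assembling the blocks gives a Jordan form
J =
  [-3,  1,  0,  0]
  [ 0, -3,  1,  0]
  [ 0,  0, -3,  0]
  [ 0,  0,  0, -3]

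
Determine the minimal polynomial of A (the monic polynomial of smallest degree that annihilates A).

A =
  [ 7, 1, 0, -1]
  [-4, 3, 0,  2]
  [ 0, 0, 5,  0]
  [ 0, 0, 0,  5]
x^2 - 10*x + 25

The characteristic polynomial is χ_A(x) = (x - 5)^4, so the eigenvalues are known. The minimal polynomial is
  m_A(x) = Π_λ (x − λ)^{k_λ}
where k_λ is the size of the *largest* Jordan block for λ (equivalently, the smallest k with (A − λI)^k v = 0 for every generalised eigenvector v of λ).

  λ = 5: largest Jordan block has size 2, contributing (x − 5)^2

So m_A(x) = (x - 5)^2 = x^2 - 10*x + 25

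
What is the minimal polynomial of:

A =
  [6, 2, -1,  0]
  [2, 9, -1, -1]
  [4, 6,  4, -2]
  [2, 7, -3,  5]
x^2 - 12*x + 36

The characteristic polynomial is χ_A(x) = (x - 6)^4, so the eigenvalues are known. The minimal polynomial is
  m_A(x) = Π_λ (x − λ)^{k_λ}
where k_λ is the size of the *largest* Jordan block for λ (equivalently, the smallest k with (A − λI)^k v = 0 for every generalised eigenvector v of λ).

  λ = 6: largest Jordan block has size 2, contributing (x − 6)^2

So m_A(x) = (x - 6)^2 = x^2 - 12*x + 36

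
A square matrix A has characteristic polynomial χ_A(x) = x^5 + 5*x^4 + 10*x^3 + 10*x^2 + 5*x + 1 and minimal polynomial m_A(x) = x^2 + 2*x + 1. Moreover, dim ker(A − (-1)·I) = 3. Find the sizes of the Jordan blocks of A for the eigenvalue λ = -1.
Block sizes for λ = -1: [2, 2, 1]

Step 1 — from the characteristic polynomial, algebraic multiplicity of λ = -1 is 5. From dim ker(A − (-1)·I) = 3, there are exactly 3 Jordan blocks for λ = -1.
Step 2 — from the minimal polynomial, the factor (x + 1)^2 tells us the largest block for λ = -1 has size 2.
Step 3 — with total size 5, 3 blocks, and largest block 2, the block sizes (in nonincreasing order) are [2, 2, 1].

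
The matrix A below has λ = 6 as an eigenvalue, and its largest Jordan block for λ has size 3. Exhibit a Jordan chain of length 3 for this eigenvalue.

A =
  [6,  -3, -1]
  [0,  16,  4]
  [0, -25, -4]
A Jordan chain for λ = 6 of length 3:
v_1 = (-5, 0, 0)ᵀ
v_2 = (-3, 10, -25)ᵀ
v_3 = (0, 1, 0)ᵀ

Let N = A − (6)·I. We want v_3 with N^3 v_3 = 0 but N^2 v_3 ≠ 0; then v_{j-1} := N · v_j for j = 3, …, 2.

Pick v_3 = (0, 1, 0)ᵀ.
Then v_2 = N · v_3 = (-3, 10, -25)ᵀ.
Then v_1 = N · v_2 = (-5, 0, 0)ᵀ.

Sanity check: (A − (6)·I) v_1 = (0, 0, 0)ᵀ = 0. ✓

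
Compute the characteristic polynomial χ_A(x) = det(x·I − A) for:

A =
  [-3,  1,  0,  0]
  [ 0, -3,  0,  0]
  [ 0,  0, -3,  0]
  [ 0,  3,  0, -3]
x^4 + 12*x^3 + 54*x^2 + 108*x + 81

Expanding det(x·I − A) (e.g. by cofactor expansion or by noting that A is similar to its Jordan form J, which has the same characteristic polynomial as A) gives
  χ_A(x) = x^4 + 12*x^3 + 54*x^2 + 108*x + 81
which factors as (x + 3)^4. The eigenvalues (with algebraic multiplicities) are λ = -3 with multiplicity 4.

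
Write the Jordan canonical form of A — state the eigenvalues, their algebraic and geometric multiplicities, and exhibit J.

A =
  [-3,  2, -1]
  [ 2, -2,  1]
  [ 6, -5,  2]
J_3(-1)

The characteristic polynomial is
  det(x·I − A) = x^3 + 3*x^2 + 3*x + 1 = (x + 1)^3

Eigenvalues and multiplicities (the geometric multiplicity of λ is n − rank(A − λI), which equals the number of Jordan blocks for λ):
  λ = -1: algebraic multiplicity = 3, geometric multiplicity = 1

Determining the block sizes for each eigenvalue:
  λ = -1: one block (gm = 1), so the single block has size am = 3 → block sizes [3]

Assembling the blocks gives a Jordan form
J =
  [-1,  1,  0]
  [ 0, -1,  1]
  [ 0,  0, -1]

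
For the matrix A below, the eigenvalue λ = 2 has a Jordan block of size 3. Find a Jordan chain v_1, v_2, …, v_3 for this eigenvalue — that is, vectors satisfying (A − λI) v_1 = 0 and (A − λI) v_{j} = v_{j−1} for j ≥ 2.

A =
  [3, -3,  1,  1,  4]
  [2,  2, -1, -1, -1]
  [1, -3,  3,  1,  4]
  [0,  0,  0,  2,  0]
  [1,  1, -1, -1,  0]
A Jordan chain for λ = 2 of length 3:
v_1 = (-2, -4, -2, 0, -2)ᵀ
v_2 = (-3, 0, -3, 0, 1)ᵀ
v_3 = (0, 1, 0, 0, 0)ᵀ

Let N = A − (2)·I. We want v_3 with N^3 v_3 = 0 but N^2 v_3 ≠ 0; then v_{j-1} := N · v_j for j = 3, …, 2.

Pick v_3 = (0, 1, 0, 0, 0)ᵀ.
Then v_2 = N · v_3 = (-3, 0, -3, 0, 1)ᵀ.
Then v_1 = N · v_2 = (-2, -4, -2, 0, -2)ᵀ.

Sanity check: (A − (2)·I) v_1 = (0, 0, 0, 0, 0)ᵀ = 0. ✓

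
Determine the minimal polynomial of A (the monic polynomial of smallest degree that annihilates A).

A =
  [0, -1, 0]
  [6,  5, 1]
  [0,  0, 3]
x^3 - 8*x^2 + 21*x - 18

The characteristic polynomial is χ_A(x) = (x - 3)^2*(x - 2), so the eigenvalues are known. The minimal polynomial is
  m_A(x) = Π_λ (x − λ)^{k_λ}
where k_λ is the size of the *largest* Jordan block for λ (equivalently, the smallest k with (A − λI)^k v = 0 for every generalised eigenvector v of λ).

  λ = 2: largest Jordan block has size 1, contributing (x − 2)
  λ = 3: largest Jordan block has size 2, contributing (x − 3)^2

So m_A(x) = (x - 3)^2*(x - 2) = x^3 - 8*x^2 + 21*x - 18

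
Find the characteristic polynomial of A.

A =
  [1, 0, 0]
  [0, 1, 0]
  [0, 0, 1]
x^3 - 3*x^2 + 3*x - 1

Expanding det(x·I − A) (e.g. by cofactor expansion or by noting that A is similar to its Jordan form J, which has the same characteristic polynomial as A) gives
  χ_A(x) = x^3 - 3*x^2 + 3*x - 1
which factors as (x - 1)^3. The eigenvalues (with algebraic multiplicities) are λ = 1 with multiplicity 3.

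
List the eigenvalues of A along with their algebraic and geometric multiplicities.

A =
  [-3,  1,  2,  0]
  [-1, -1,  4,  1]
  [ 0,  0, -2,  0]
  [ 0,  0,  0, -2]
λ = -2: alg = 4, geom = 2

Step 1 — factor the characteristic polynomial to read off the algebraic multiplicities:
  χ_A(x) = (x + 2)^4

Step 2 — compute geometric multiplicities via the rank-nullity identity g(λ) = n − rank(A − λI):
  rank(A − (-2)·I) = 2, so dim ker(A − (-2)·I) = n − 2 = 2

Summary:
  λ = -2: algebraic multiplicity = 4, geometric multiplicity = 2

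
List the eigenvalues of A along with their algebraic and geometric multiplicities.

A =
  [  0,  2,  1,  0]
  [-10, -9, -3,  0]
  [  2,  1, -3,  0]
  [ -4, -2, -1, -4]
λ = -4: alg = 4, geom = 2

Step 1 — factor the characteristic polynomial to read off the algebraic multiplicities:
  χ_A(x) = (x + 4)^4

Step 2 — compute geometric multiplicities via the rank-nullity identity g(λ) = n − rank(A − λI):
  rank(A − (-4)·I) = 2, so dim ker(A − (-4)·I) = n − 2 = 2

Summary:
  λ = -4: algebraic multiplicity = 4, geometric multiplicity = 2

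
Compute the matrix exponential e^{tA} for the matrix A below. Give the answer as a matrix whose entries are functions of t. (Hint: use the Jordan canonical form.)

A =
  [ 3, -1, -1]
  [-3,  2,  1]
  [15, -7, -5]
e^{tA} =
  [-3*t^2/2 + 3*t + 1, t^2 - t, t^2/2 - t]
  [-3*t, 2*t + 1, t]
  [-9*t^2/2 + 15*t, 3*t^2 - 7*t, 3*t^2/2 - 5*t + 1]

Strategy: write A = P · J · P⁻¹ where J is a Jordan canonical form, so e^{tA} = P · e^{tJ} · P⁻¹, and e^{tJ} can be computed block-by-block.

A has Jordan form
J =
  [0, 1, 0]
  [0, 0, 1]
  [0, 0, 0]
(up to reordering of blocks).

Per-block formulas:
  For a 3×3 Jordan block J_3(0): exp(t · J_3(0)) = e^(0t)·(I + t·N + (t^2/2)·N^2), where N is the 3×3 nilpotent shift.

After assembling e^{tJ} and conjugating by P, we get:

e^{tA} =
  [-3*t^2/2 + 3*t + 1, t^2 - t, t^2/2 - t]
  [-3*t, 2*t + 1, t]
  [-9*t^2/2 + 15*t, 3*t^2 - 7*t, 3*t^2/2 - 5*t + 1]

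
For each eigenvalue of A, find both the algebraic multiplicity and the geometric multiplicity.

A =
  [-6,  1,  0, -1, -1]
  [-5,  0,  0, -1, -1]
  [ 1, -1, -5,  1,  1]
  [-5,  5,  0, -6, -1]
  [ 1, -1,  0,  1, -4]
λ = -5: alg = 4, geom = 3; λ = -1: alg = 1, geom = 1

Step 1 — factor the characteristic polynomial to read off the algebraic multiplicities:
  χ_A(x) = (x + 1)*(x + 5)^4

Step 2 — compute geometric multiplicities via the rank-nullity identity g(λ) = n − rank(A − λI):
  rank(A − (-5)·I) = 2, so dim ker(A − (-5)·I) = n − 2 = 3
  rank(A − (-1)·I) = 4, so dim ker(A − (-1)·I) = n − 4 = 1

Summary:
  λ = -5: algebraic multiplicity = 4, geometric multiplicity = 3
  λ = -1: algebraic multiplicity = 1, geometric multiplicity = 1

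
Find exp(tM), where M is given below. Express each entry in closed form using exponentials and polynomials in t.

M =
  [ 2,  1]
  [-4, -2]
e^{tM} =
  [2*t + 1, t]
  [-4*t, 1 - 2*t]

Strategy: write M = P · J · P⁻¹ where J is a Jordan canonical form, so e^{tM} = P · e^{tJ} · P⁻¹, and e^{tJ} can be computed block-by-block.

M has Jordan form
J =
  [0, 1]
  [0, 0]
(up to reordering of blocks).

Per-block formulas:
  For a 2×2 Jordan block J_2(0): exp(t · J_2(0)) = e^(0t)·(I + t·N), where N is the 2×2 nilpotent shift.

After assembling e^{tJ} and conjugating by P, we get:

e^{tM} =
  [2*t + 1, t]
  [-4*t, 1 - 2*t]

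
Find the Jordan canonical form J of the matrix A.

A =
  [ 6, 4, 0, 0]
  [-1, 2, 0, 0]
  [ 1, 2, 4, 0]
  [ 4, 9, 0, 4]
J_3(4) ⊕ J_1(4)

The characteristic polynomial is
  det(x·I − A) = x^4 - 16*x^3 + 96*x^2 - 256*x + 256 = (x - 4)^4

Eigenvalues and multiplicities (the geometric multiplicity of λ is n − rank(A − λI), which equals the number of Jordan blocks for λ):
  λ = 4: algebraic multiplicity = 4, geometric multiplicity = 2

Determining the block sizes for each eigenvalue:
  λ = 4: with am = 4 and gm = 2, the partition is not yet determined (e.g. several partitions of 4 into 2 parts exist). Let N = A − (4)·I. Computing rank(N^1) = 2, rank(N^2) = 1, rank(N^3) = 0; the number of blocks of size ≥ j is rank(N^{j−1}) − rank(N^j), giving [2, 1, 1]. So we have 1 block(s) of size 3, 1 block(s) of size 1 → block sizes [3, 1]

Assembling the blocks gives a Jordan form
J =
  [4, 1, 0, 0]
  [0, 4, 1, 0]
  [0, 0, 4, 0]
  [0, 0, 0, 4]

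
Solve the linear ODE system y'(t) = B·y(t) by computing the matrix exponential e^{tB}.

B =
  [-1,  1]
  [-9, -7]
e^{tB} =
  [3*t*exp(-4*t) + exp(-4*t), t*exp(-4*t)]
  [-9*t*exp(-4*t), -3*t*exp(-4*t) + exp(-4*t)]

Strategy: write B = P · J · P⁻¹ where J is a Jordan canonical form, so e^{tB} = P · e^{tJ} · P⁻¹, and e^{tJ} can be computed block-by-block.

B has Jordan form
J =
  [-4,  1]
  [ 0, -4]
(up to reordering of blocks).

Per-block formulas:
  For a 2×2 Jordan block J_2(-4): exp(t · J_2(-4)) = e^(-4t)·(I + t·N), where N is the 2×2 nilpotent shift.

After assembling e^{tJ} and conjugating by P, we get:

e^{tB} =
  [3*t*exp(-4*t) + exp(-4*t), t*exp(-4*t)]
  [-9*t*exp(-4*t), -3*t*exp(-4*t) + exp(-4*t)]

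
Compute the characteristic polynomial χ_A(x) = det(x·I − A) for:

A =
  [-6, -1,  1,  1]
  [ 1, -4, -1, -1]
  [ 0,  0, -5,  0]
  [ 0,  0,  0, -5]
x^4 + 20*x^3 + 150*x^2 + 500*x + 625

Expanding det(x·I − A) (e.g. by cofactor expansion or by noting that A is similar to its Jordan form J, which has the same characteristic polynomial as A) gives
  χ_A(x) = x^4 + 20*x^3 + 150*x^2 + 500*x + 625
which factors as (x + 5)^4. The eigenvalues (with algebraic multiplicities) are λ = -5 with multiplicity 4.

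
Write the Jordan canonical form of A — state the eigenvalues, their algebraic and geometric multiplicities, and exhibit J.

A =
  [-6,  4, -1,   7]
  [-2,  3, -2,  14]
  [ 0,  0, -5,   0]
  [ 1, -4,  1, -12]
J_2(-5) ⊕ J_1(-5) ⊕ J_1(-5)

The characteristic polynomial is
  det(x·I − A) = x^4 + 20*x^3 + 150*x^2 + 500*x + 625 = (x + 5)^4

Eigenvalues and multiplicities (the geometric multiplicity of λ is n − rank(A − λI), which equals the number of Jordan blocks for λ):
  λ = -5: algebraic multiplicity = 4, geometric multiplicity = 3

Determining the block sizes for each eigenvalue:
  λ = -5: 3 blocks summing to 4 forces exactly one block of size 2 and the rest size 1 → block sizes [2, 1, 1]

Assembling the blocks gives a Jordan form
J =
  [-5,  1,  0,  0]
  [ 0, -5,  0,  0]
  [ 0,  0, -5,  0]
  [ 0,  0,  0, -5]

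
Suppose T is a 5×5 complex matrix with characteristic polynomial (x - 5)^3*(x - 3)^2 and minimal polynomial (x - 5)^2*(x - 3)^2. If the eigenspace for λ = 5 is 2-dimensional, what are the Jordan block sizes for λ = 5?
Block sizes for λ = 5: [2, 1]

Step 1 — from the characteristic polynomial, algebraic multiplicity of λ = 5 is 3. From dim ker(T − (5)·I) = 2, there are exactly 2 Jordan blocks for λ = 5.
Step 2 — from the minimal polynomial, the factor (x − 5)^2 tells us the largest block for λ = 5 has size 2.
Step 3 — with total size 3, 2 blocks, and largest block 2, the block sizes (in nonincreasing order) are [2, 1].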